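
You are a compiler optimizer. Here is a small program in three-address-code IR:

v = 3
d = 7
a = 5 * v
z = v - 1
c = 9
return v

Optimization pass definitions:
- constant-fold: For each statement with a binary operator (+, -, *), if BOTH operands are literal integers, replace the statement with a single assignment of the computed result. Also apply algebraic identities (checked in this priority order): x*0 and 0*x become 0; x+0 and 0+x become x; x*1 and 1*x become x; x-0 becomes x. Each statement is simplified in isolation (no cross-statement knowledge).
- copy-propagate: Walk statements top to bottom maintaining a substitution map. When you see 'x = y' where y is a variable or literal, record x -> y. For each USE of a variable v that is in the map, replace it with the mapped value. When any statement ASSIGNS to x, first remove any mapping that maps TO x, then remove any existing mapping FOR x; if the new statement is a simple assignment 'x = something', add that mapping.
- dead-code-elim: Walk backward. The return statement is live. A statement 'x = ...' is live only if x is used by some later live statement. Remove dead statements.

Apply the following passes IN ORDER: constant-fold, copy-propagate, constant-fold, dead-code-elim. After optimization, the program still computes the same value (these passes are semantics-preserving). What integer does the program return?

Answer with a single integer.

Initial IR:
  v = 3
  d = 7
  a = 5 * v
  z = v - 1
  c = 9
  return v
After constant-fold (6 stmts):
  v = 3
  d = 7
  a = 5 * v
  z = v - 1
  c = 9
  return v
After copy-propagate (6 stmts):
  v = 3
  d = 7
  a = 5 * 3
  z = 3 - 1
  c = 9
  return 3
After constant-fold (6 stmts):
  v = 3
  d = 7
  a = 15
  z = 2
  c = 9
  return 3
After dead-code-elim (1 stmts):
  return 3
Evaluate:
  v = 3  =>  v = 3
  d = 7  =>  d = 7
  a = 5 * v  =>  a = 15
  z = v - 1  =>  z = 2
  c = 9  =>  c = 9
  return v = 3

Answer: 3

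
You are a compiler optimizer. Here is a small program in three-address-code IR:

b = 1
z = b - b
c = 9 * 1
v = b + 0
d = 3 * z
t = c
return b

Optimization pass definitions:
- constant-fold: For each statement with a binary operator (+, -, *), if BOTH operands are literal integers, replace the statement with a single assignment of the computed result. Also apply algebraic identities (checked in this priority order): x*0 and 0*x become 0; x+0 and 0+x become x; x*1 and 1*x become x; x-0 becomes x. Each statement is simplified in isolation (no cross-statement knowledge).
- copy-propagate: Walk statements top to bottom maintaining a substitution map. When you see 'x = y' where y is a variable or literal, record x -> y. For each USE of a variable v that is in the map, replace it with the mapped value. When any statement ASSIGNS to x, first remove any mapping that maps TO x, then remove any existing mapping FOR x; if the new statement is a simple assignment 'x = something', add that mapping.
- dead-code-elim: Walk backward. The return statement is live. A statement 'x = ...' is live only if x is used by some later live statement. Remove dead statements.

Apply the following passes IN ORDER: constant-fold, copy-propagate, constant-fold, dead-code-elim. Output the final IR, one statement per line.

Answer: return 1

Derivation:
Initial IR:
  b = 1
  z = b - b
  c = 9 * 1
  v = b + 0
  d = 3 * z
  t = c
  return b
After constant-fold (7 stmts):
  b = 1
  z = b - b
  c = 9
  v = b
  d = 3 * z
  t = c
  return b
After copy-propagate (7 stmts):
  b = 1
  z = 1 - 1
  c = 9
  v = 1
  d = 3 * z
  t = 9
  return 1
After constant-fold (7 stmts):
  b = 1
  z = 0
  c = 9
  v = 1
  d = 3 * z
  t = 9
  return 1
After dead-code-elim (1 stmts):
  return 1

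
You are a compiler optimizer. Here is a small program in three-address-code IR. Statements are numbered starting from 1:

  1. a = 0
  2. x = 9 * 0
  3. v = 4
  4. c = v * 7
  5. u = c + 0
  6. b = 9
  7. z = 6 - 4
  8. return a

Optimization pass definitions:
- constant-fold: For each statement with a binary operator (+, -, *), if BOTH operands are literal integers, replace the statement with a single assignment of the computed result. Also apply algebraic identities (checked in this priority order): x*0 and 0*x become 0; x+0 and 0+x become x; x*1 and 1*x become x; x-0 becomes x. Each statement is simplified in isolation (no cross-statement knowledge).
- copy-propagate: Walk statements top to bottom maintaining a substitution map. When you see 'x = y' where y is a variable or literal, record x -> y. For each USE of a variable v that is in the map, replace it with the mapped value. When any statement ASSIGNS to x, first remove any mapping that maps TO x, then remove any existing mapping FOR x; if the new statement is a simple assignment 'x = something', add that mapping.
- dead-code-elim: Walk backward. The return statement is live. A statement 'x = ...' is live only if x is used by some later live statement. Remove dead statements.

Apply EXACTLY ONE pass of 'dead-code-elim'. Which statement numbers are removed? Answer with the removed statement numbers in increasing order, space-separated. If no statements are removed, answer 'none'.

Backward liveness scan:
Stmt 1 'a = 0': KEEP (a is live); live-in = []
Stmt 2 'x = 9 * 0': DEAD (x not in live set ['a'])
Stmt 3 'v = 4': DEAD (v not in live set ['a'])
Stmt 4 'c = v * 7': DEAD (c not in live set ['a'])
Stmt 5 'u = c + 0': DEAD (u not in live set ['a'])
Stmt 6 'b = 9': DEAD (b not in live set ['a'])
Stmt 7 'z = 6 - 4': DEAD (z not in live set ['a'])
Stmt 8 'return a': KEEP (return); live-in = ['a']
Removed statement numbers: [2, 3, 4, 5, 6, 7]
Surviving IR:
  a = 0
  return a

Answer: 2 3 4 5 6 7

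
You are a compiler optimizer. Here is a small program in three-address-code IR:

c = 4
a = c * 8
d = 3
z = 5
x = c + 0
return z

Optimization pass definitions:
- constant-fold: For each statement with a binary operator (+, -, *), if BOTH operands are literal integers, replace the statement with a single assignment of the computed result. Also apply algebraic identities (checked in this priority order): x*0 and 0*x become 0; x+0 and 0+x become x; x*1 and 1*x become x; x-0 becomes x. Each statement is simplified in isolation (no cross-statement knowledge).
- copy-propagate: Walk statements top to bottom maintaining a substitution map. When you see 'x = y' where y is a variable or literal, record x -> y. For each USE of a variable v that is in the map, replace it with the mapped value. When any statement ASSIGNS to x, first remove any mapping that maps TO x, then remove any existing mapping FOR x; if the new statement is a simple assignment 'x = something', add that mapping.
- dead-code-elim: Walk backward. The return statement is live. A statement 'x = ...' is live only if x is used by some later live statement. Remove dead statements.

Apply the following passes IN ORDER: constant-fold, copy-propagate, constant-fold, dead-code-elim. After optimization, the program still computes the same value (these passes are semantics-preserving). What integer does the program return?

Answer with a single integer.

Answer: 5

Derivation:
Initial IR:
  c = 4
  a = c * 8
  d = 3
  z = 5
  x = c + 0
  return z
After constant-fold (6 stmts):
  c = 4
  a = c * 8
  d = 3
  z = 5
  x = c
  return z
After copy-propagate (6 stmts):
  c = 4
  a = 4 * 8
  d = 3
  z = 5
  x = 4
  return 5
After constant-fold (6 stmts):
  c = 4
  a = 32
  d = 3
  z = 5
  x = 4
  return 5
After dead-code-elim (1 stmts):
  return 5
Evaluate:
  c = 4  =>  c = 4
  a = c * 8  =>  a = 32
  d = 3  =>  d = 3
  z = 5  =>  z = 5
  x = c + 0  =>  x = 4
  return z = 5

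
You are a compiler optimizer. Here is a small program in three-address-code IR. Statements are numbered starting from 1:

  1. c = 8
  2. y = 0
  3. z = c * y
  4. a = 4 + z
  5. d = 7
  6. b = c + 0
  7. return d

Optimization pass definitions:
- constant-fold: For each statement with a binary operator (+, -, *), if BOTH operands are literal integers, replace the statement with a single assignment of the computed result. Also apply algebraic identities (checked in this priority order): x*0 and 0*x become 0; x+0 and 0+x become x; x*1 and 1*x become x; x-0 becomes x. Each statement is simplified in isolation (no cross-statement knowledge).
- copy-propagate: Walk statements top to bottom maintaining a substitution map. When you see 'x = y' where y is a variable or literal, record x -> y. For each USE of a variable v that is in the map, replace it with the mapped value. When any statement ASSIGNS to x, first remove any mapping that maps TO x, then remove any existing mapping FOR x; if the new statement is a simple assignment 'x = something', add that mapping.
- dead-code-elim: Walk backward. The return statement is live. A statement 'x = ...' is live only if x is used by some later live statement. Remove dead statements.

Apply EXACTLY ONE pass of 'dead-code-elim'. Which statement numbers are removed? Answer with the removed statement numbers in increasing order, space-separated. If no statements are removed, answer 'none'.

Backward liveness scan:
Stmt 1 'c = 8': DEAD (c not in live set [])
Stmt 2 'y = 0': DEAD (y not in live set [])
Stmt 3 'z = c * y': DEAD (z not in live set [])
Stmt 4 'a = 4 + z': DEAD (a not in live set [])
Stmt 5 'd = 7': KEEP (d is live); live-in = []
Stmt 6 'b = c + 0': DEAD (b not in live set ['d'])
Stmt 7 'return d': KEEP (return); live-in = ['d']
Removed statement numbers: [1, 2, 3, 4, 6]
Surviving IR:
  d = 7
  return d

Answer: 1 2 3 4 6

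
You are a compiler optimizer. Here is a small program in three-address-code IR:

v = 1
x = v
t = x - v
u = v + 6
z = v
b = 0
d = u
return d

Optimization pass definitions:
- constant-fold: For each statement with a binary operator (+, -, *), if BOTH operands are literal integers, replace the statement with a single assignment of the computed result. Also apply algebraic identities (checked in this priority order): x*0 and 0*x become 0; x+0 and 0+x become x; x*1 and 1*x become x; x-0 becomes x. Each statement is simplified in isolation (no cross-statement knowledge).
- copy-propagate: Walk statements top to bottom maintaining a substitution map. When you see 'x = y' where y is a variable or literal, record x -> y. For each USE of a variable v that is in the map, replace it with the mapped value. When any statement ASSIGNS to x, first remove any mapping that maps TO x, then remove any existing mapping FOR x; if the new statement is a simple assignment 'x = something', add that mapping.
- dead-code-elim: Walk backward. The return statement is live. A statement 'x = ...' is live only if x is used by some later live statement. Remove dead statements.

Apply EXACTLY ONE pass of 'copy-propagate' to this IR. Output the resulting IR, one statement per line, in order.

Applying copy-propagate statement-by-statement:
  [1] v = 1  (unchanged)
  [2] x = v  -> x = 1
  [3] t = x - v  -> t = 1 - 1
  [4] u = v + 6  -> u = 1 + 6
  [5] z = v  -> z = 1
  [6] b = 0  (unchanged)
  [7] d = u  (unchanged)
  [8] return d  -> return u
Result (8 stmts):
  v = 1
  x = 1
  t = 1 - 1
  u = 1 + 6
  z = 1
  b = 0
  d = u
  return u

Answer: v = 1
x = 1
t = 1 - 1
u = 1 + 6
z = 1
b = 0
d = u
return u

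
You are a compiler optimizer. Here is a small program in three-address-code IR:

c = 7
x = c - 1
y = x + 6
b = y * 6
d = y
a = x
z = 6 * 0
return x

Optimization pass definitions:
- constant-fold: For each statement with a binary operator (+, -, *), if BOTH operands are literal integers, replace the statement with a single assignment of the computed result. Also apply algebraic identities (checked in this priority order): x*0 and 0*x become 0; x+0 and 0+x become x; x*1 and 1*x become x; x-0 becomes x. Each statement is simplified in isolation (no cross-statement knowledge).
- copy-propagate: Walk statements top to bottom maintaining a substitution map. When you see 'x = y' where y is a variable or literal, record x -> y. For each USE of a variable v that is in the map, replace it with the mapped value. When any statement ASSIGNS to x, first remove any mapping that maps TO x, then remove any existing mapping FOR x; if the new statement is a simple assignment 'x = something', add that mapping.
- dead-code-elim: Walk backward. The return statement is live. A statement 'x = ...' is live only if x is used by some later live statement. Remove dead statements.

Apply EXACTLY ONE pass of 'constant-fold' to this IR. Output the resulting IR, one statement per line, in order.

Applying constant-fold statement-by-statement:
  [1] c = 7  (unchanged)
  [2] x = c - 1  (unchanged)
  [3] y = x + 6  (unchanged)
  [4] b = y * 6  (unchanged)
  [5] d = y  (unchanged)
  [6] a = x  (unchanged)
  [7] z = 6 * 0  -> z = 0
  [8] return x  (unchanged)
Result (8 stmts):
  c = 7
  x = c - 1
  y = x + 6
  b = y * 6
  d = y
  a = x
  z = 0
  return x

Answer: c = 7
x = c - 1
y = x + 6
b = y * 6
d = y
a = x
z = 0
return x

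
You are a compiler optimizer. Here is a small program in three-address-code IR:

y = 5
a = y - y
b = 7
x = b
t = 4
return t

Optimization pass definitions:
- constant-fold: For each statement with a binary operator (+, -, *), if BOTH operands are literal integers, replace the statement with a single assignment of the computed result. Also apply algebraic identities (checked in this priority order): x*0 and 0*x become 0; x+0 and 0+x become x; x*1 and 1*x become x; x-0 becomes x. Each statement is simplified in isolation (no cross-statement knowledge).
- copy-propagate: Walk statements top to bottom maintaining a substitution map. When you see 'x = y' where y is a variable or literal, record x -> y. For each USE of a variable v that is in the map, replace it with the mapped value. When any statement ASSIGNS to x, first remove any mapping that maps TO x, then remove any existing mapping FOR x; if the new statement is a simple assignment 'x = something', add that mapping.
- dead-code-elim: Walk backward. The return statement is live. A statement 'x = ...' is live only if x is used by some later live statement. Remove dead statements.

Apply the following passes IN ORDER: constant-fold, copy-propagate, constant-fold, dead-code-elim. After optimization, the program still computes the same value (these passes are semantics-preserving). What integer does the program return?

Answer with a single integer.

Answer: 4

Derivation:
Initial IR:
  y = 5
  a = y - y
  b = 7
  x = b
  t = 4
  return t
After constant-fold (6 stmts):
  y = 5
  a = y - y
  b = 7
  x = b
  t = 4
  return t
After copy-propagate (6 stmts):
  y = 5
  a = 5 - 5
  b = 7
  x = 7
  t = 4
  return 4
After constant-fold (6 stmts):
  y = 5
  a = 0
  b = 7
  x = 7
  t = 4
  return 4
After dead-code-elim (1 stmts):
  return 4
Evaluate:
  y = 5  =>  y = 5
  a = y - y  =>  a = 0
  b = 7  =>  b = 7
  x = b  =>  x = 7
  t = 4  =>  t = 4
  return t = 4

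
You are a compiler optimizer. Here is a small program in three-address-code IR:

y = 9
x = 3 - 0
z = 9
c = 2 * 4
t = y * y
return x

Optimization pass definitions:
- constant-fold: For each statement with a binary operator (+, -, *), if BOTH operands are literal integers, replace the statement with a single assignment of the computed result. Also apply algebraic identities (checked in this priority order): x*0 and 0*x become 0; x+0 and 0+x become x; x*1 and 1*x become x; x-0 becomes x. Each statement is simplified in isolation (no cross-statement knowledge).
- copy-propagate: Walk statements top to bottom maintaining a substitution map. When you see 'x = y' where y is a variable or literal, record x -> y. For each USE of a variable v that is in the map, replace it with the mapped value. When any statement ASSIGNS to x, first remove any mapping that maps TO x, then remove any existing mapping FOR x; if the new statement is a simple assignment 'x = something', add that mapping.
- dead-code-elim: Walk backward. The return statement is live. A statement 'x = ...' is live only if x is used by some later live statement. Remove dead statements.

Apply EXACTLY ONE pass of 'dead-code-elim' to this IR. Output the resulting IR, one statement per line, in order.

Applying dead-code-elim statement-by-statement:
  [6] return x  -> KEEP (return); live=['x']
  [5] t = y * y  -> DEAD (t not live)
  [4] c = 2 * 4  -> DEAD (c not live)
  [3] z = 9  -> DEAD (z not live)
  [2] x = 3 - 0  -> KEEP; live=[]
  [1] y = 9  -> DEAD (y not live)
Result (2 stmts):
  x = 3 - 0
  return x

Answer: x = 3 - 0
return x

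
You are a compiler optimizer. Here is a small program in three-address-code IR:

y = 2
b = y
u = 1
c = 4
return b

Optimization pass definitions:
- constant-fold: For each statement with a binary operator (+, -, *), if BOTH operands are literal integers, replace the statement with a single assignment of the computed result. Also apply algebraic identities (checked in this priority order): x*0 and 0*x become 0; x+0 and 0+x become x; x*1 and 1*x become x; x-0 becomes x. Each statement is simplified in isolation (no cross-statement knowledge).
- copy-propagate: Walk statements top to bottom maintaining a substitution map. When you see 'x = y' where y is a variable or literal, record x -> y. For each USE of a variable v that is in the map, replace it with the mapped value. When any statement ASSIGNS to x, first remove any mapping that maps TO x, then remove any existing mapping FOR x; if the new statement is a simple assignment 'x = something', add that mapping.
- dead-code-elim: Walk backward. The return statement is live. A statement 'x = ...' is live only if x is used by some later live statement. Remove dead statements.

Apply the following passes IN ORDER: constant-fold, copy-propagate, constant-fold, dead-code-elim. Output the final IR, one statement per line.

Answer: return 2

Derivation:
Initial IR:
  y = 2
  b = y
  u = 1
  c = 4
  return b
After constant-fold (5 stmts):
  y = 2
  b = y
  u = 1
  c = 4
  return b
After copy-propagate (5 stmts):
  y = 2
  b = 2
  u = 1
  c = 4
  return 2
After constant-fold (5 stmts):
  y = 2
  b = 2
  u = 1
  c = 4
  return 2
After dead-code-elim (1 stmts):
  return 2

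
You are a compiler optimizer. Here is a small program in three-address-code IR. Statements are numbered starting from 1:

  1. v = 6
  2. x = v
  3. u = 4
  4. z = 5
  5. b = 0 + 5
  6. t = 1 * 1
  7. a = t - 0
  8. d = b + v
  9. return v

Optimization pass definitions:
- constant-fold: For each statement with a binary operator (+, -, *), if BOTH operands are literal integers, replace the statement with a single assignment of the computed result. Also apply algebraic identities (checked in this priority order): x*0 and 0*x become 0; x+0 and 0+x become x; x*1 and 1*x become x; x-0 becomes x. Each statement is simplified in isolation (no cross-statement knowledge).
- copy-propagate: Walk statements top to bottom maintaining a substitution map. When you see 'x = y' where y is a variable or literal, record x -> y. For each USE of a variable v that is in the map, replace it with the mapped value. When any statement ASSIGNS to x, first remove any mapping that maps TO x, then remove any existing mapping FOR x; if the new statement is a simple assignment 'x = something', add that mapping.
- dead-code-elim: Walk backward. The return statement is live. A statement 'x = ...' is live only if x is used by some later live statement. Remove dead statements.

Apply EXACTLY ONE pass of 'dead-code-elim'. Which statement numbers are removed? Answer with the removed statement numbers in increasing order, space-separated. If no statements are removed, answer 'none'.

Answer: 2 3 4 5 6 7 8

Derivation:
Backward liveness scan:
Stmt 1 'v = 6': KEEP (v is live); live-in = []
Stmt 2 'x = v': DEAD (x not in live set ['v'])
Stmt 3 'u = 4': DEAD (u not in live set ['v'])
Stmt 4 'z = 5': DEAD (z not in live set ['v'])
Stmt 5 'b = 0 + 5': DEAD (b not in live set ['v'])
Stmt 6 't = 1 * 1': DEAD (t not in live set ['v'])
Stmt 7 'a = t - 0': DEAD (a not in live set ['v'])
Stmt 8 'd = b + v': DEAD (d not in live set ['v'])
Stmt 9 'return v': KEEP (return); live-in = ['v']
Removed statement numbers: [2, 3, 4, 5, 6, 7, 8]
Surviving IR:
  v = 6
  return v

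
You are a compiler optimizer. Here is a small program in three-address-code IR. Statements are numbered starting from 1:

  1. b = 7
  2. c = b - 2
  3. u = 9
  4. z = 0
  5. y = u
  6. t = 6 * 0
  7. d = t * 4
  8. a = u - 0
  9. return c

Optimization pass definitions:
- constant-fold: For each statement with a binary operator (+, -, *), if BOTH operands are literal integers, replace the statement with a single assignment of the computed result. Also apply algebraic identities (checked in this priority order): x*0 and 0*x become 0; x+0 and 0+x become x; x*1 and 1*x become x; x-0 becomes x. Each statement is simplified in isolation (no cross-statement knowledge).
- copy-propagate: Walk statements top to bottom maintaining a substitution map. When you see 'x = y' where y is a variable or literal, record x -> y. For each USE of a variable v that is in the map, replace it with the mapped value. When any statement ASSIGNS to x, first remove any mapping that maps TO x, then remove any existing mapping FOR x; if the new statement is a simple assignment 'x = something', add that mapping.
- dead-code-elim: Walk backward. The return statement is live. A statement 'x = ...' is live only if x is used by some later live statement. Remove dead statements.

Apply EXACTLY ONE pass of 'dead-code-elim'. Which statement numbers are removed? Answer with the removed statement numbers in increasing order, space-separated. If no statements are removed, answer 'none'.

Backward liveness scan:
Stmt 1 'b = 7': KEEP (b is live); live-in = []
Stmt 2 'c = b - 2': KEEP (c is live); live-in = ['b']
Stmt 3 'u = 9': DEAD (u not in live set ['c'])
Stmt 4 'z = 0': DEAD (z not in live set ['c'])
Stmt 5 'y = u': DEAD (y not in live set ['c'])
Stmt 6 't = 6 * 0': DEAD (t not in live set ['c'])
Stmt 7 'd = t * 4': DEAD (d not in live set ['c'])
Stmt 8 'a = u - 0': DEAD (a not in live set ['c'])
Stmt 9 'return c': KEEP (return); live-in = ['c']
Removed statement numbers: [3, 4, 5, 6, 7, 8]
Surviving IR:
  b = 7
  c = b - 2
  return c

Answer: 3 4 5 6 7 8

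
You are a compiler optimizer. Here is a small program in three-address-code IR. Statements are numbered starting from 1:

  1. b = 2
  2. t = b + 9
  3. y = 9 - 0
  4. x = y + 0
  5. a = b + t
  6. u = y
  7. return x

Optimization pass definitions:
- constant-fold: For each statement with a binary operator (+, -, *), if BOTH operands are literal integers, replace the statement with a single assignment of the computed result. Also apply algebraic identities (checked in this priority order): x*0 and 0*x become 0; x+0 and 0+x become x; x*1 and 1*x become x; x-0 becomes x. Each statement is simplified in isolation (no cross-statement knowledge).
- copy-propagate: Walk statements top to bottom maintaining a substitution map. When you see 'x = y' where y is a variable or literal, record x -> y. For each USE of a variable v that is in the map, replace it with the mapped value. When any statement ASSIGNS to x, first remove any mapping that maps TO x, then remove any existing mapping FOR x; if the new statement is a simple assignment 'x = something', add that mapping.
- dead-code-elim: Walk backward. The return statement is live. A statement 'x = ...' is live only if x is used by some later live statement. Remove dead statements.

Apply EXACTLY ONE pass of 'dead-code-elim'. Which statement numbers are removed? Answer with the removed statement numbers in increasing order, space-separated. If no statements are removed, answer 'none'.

Answer: 1 2 5 6

Derivation:
Backward liveness scan:
Stmt 1 'b = 2': DEAD (b not in live set [])
Stmt 2 't = b + 9': DEAD (t not in live set [])
Stmt 3 'y = 9 - 0': KEEP (y is live); live-in = []
Stmt 4 'x = y + 0': KEEP (x is live); live-in = ['y']
Stmt 5 'a = b + t': DEAD (a not in live set ['x'])
Stmt 6 'u = y': DEAD (u not in live set ['x'])
Stmt 7 'return x': KEEP (return); live-in = ['x']
Removed statement numbers: [1, 2, 5, 6]
Surviving IR:
  y = 9 - 0
  x = y + 0
  return x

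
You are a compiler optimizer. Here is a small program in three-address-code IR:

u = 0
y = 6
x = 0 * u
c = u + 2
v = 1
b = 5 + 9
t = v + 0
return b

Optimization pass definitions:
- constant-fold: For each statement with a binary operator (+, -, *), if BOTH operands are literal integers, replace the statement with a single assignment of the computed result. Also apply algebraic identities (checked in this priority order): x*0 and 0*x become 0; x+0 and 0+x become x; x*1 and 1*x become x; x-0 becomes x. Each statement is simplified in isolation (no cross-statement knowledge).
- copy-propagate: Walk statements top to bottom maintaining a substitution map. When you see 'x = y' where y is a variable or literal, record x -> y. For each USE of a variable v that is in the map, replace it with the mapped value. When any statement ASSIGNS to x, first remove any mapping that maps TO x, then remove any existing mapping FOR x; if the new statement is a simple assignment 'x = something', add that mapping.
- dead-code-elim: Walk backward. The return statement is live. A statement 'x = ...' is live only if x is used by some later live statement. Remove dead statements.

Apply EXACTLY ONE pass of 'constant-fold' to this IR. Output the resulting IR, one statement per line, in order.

Applying constant-fold statement-by-statement:
  [1] u = 0  (unchanged)
  [2] y = 6  (unchanged)
  [3] x = 0 * u  -> x = 0
  [4] c = u + 2  (unchanged)
  [5] v = 1  (unchanged)
  [6] b = 5 + 9  -> b = 14
  [7] t = v + 0  -> t = v
  [8] return b  (unchanged)
Result (8 stmts):
  u = 0
  y = 6
  x = 0
  c = u + 2
  v = 1
  b = 14
  t = v
  return b

Answer: u = 0
y = 6
x = 0
c = u + 2
v = 1
b = 14
t = v
return b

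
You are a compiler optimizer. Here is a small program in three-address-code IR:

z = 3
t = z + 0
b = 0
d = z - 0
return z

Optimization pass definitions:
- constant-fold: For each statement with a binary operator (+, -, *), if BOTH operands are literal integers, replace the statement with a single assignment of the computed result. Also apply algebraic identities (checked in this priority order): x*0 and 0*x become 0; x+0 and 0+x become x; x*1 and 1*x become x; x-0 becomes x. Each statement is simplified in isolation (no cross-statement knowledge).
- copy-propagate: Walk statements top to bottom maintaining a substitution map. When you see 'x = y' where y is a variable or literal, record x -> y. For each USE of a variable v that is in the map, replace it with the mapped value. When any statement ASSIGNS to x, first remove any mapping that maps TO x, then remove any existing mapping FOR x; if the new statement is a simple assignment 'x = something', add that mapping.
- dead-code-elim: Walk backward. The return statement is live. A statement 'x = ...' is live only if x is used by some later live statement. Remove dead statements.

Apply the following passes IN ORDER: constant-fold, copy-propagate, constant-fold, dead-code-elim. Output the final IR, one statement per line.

Initial IR:
  z = 3
  t = z + 0
  b = 0
  d = z - 0
  return z
After constant-fold (5 stmts):
  z = 3
  t = z
  b = 0
  d = z
  return z
After copy-propagate (5 stmts):
  z = 3
  t = 3
  b = 0
  d = 3
  return 3
After constant-fold (5 stmts):
  z = 3
  t = 3
  b = 0
  d = 3
  return 3
After dead-code-elim (1 stmts):
  return 3

Answer: return 3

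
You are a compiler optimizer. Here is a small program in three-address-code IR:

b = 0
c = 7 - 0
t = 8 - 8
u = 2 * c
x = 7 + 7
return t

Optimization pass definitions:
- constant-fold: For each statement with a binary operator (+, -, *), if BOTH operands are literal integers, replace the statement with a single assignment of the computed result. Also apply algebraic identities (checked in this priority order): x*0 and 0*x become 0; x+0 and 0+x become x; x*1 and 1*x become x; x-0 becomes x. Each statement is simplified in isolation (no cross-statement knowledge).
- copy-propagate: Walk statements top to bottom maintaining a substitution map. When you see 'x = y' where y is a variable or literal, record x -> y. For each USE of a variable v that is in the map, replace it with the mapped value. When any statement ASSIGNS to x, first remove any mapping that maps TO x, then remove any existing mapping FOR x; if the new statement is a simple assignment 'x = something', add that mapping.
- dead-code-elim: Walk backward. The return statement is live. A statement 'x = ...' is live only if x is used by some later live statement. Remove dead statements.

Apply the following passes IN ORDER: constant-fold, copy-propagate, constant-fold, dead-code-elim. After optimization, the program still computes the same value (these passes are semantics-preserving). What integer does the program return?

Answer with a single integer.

Answer: 0

Derivation:
Initial IR:
  b = 0
  c = 7 - 0
  t = 8 - 8
  u = 2 * c
  x = 7 + 7
  return t
After constant-fold (6 stmts):
  b = 0
  c = 7
  t = 0
  u = 2 * c
  x = 14
  return t
After copy-propagate (6 stmts):
  b = 0
  c = 7
  t = 0
  u = 2 * 7
  x = 14
  return 0
After constant-fold (6 stmts):
  b = 0
  c = 7
  t = 0
  u = 14
  x = 14
  return 0
After dead-code-elim (1 stmts):
  return 0
Evaluate:
  b = 0  =>  b = 0
  c = 7 - 0  =>  c = 7
  t = 8 - 8  =>  t = 0
  u = 2 * c  =>  u = 14
  x = 7 + 7  =>  x = 14
  return t = 0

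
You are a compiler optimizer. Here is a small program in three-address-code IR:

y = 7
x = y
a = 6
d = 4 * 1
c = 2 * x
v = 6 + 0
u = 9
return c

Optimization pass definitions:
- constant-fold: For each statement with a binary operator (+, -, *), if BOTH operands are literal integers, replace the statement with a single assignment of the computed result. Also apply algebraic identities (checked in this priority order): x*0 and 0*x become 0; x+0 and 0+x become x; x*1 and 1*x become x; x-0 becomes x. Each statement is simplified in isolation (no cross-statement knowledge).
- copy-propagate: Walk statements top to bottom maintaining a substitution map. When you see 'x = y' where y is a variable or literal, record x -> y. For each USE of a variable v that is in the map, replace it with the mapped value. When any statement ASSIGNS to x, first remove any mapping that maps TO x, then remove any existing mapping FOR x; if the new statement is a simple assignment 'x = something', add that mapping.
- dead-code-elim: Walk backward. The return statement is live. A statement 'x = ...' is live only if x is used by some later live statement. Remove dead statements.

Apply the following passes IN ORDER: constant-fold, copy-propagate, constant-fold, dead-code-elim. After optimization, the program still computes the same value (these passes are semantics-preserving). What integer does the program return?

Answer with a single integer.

Answer: 14

Derivation:
Initial IR:
  y = 7
  x = y
  a = 6
  d = 4 * 1
  c = 2 * x
  v = 6 + 0
  u = 9
  return c
After constant-fold (8 stmts):
  y = 7
  x = y
  a = 6
  d = 4
  c = 2 * x
  v = 6
  u = 9
  return c
After copy-propagate (8 stmts):
  y = 7
  x = 7
  a = 6
  d = 4
  c = 2 * 7
  v = 6
  u = 9
  return c
After constant-fold (8 stmts):
  y = 7
  x = 7
  a = 6
  d = 4
  c = 14
  v = 6
  u = 9
  return c
After dead-code-elim (2 stmts):
  c = 14
  return c
Evaluate:
  y = 7  =>  y = 7
  x = y  =>  x = 7
  a = 6  =>  a = 6
  d = 4 * 1  =>  d = 4
  c = 2 * x  =>  c = 14
  v = 6 + 0  =>  v = 6
  u = 9  =>  u = 9
  return c = 14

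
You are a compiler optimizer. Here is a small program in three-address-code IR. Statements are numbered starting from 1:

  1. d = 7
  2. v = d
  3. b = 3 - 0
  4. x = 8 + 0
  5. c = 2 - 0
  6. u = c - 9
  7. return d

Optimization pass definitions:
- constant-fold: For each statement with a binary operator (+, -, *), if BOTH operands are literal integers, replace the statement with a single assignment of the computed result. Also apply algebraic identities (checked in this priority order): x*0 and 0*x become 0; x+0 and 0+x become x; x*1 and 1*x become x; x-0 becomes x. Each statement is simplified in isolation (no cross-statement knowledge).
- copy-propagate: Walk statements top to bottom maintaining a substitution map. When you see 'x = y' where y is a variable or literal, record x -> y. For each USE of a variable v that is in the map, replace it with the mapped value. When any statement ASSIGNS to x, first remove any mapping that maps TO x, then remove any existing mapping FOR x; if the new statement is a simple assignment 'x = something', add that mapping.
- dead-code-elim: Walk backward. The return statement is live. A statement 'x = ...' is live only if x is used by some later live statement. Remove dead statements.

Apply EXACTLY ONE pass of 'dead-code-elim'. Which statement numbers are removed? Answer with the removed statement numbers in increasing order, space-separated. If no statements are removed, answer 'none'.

Answer: 2 3 4 5 6

Derivation:
Backward liveness scan:
Stmt 1 'd = 7': KEEP (d is live); live-in = []
Stmt 2 'v = d': DEAD (v not in live set ['d'])
Stmt 3 'b = 3 - 0': DEAD (b not in live set ['d'])
Stmt 4 'x = 8 + 0': DEAD (x not in live set ['d'])
Stmt 5 'c = 2 - 0': DEAD (c not in live set ['d'])
Stmt 6 'u = c - 9': DEAD (u not in live set ['d'])
Stmt 7 'return d': KEEP (return); live-in = ['d']
Removed statement numbers: [2, 3, 4, 5, 6]
Surviving IR:
  d = 7
  return d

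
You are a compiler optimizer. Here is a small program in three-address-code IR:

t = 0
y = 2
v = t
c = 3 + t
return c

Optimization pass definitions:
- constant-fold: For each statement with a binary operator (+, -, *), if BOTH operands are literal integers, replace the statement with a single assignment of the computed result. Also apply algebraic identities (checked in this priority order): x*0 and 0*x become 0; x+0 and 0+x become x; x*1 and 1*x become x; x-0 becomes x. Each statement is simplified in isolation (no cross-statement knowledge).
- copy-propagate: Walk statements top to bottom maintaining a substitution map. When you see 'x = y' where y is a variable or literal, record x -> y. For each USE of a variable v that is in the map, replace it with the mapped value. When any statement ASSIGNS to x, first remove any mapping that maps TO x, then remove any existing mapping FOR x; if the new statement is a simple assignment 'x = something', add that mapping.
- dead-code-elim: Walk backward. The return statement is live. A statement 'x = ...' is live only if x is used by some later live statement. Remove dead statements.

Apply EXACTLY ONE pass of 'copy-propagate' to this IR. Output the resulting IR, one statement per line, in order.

Applying copy-propagate statement-by-statement:
  [1] t = 0  (unchanged)
  [2] y = 2  (unchanged)
  [3] v = t  -> v = 0
  [4] c = 3 + t  -> c = 3 + 0
  [5] return c  (unchanged)
Result (5 stmts):
  t = 0
  y = 2
  v = 0
  c = 3 + 0
  return c

Answer: t = 0
y = 2
v = 0
c = 3 + 0
return c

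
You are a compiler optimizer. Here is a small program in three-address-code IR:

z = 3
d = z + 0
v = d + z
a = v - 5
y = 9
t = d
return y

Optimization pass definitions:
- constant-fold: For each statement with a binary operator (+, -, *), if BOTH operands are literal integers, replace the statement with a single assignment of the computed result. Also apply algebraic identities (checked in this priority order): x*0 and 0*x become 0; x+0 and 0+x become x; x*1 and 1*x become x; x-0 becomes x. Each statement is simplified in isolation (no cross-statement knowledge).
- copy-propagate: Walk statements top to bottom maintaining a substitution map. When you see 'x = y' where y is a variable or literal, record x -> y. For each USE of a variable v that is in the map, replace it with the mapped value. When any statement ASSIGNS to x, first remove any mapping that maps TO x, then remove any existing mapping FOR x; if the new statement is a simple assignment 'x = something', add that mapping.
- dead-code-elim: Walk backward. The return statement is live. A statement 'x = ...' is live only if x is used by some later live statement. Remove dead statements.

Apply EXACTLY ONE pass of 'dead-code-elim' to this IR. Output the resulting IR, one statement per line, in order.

Applying dead-code-elim statement-by-statement:
  [7] return y  -> KEEP (return); live=['y']
  [6] t = d  -> DEAD (t not live)
  [5] y = 9  -> KEEP; live=[]
  [4] a = v - 5  -> DEAD (a not live)
  [3] v = d + z  -> DEAD (v not live)
  [2] d = z + 0  -> DEAD (d not live)
  [1] z = 3  -> DEAD (z not live)
Result (2 stmts):
  y = 9
  return y

Answer: y = 9
return y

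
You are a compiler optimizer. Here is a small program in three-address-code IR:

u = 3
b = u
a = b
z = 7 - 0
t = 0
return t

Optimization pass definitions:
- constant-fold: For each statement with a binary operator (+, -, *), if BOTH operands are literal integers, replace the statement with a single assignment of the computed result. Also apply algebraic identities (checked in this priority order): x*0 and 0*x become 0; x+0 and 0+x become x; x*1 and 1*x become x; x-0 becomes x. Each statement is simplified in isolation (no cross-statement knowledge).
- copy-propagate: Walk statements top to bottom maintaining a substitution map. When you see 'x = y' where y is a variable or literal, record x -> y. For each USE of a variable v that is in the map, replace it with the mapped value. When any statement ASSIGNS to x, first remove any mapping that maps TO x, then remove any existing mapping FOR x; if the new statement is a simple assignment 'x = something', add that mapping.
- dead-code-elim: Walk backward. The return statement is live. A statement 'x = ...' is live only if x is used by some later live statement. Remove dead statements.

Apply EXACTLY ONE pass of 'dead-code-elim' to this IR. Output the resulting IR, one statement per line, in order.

Applying dead-code-elim statement-by-statement:
  [6] return t  -> KEEP (return); live=['t']
  [5] t = 0  -> KEEP; live=[]
  [4] z = 7 - 0  -> DEAD (z not live)
  [3] a = b  -> DEAD (a not live)
  [2] b = u  -> DEAD (b not live)
  [1] u = 3  -> DEAD (u not live)
Result (2 stmts):
  t = 0
  return t

Answer: t = 0
return t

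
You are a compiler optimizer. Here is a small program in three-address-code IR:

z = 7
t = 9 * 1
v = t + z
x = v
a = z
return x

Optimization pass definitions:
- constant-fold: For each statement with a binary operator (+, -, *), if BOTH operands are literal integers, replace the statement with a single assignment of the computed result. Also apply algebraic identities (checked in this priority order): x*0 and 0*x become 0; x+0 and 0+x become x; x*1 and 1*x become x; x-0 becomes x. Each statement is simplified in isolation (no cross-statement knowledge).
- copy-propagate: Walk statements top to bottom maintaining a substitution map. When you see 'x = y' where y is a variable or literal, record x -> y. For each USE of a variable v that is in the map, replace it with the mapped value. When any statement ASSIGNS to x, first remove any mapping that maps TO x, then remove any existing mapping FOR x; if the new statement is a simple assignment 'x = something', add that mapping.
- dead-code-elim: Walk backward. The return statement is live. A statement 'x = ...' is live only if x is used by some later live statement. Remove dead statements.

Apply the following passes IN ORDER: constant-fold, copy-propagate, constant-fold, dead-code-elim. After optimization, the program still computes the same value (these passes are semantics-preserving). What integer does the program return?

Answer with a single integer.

Initial IR:
  z = 7
  t = 9 * 1
  v = t + z
  x = v
  a = z
  return x
After constant-fold (6 stmts):
  z = 7
  t = 9
  v = t + z
  x = v
  a = z
  return x
After copy-propagate (6 stmts):
  z = 7
  t = 9
  v = 9 + 7
  x = v
  a = 7
  return v
After constant-fold (6 stmts):
  z = 7
  t = 9
  v = 16
  x = v
  a = 7
  return v
After dead-code-elim (2 stmts):
  v = 16
  return v
Evaluate:
  z = 7  =>  z = 7
  t = 9 * 1  =>  t = 9
  v = t + z  =>  v = 16
  x = v  =>  x = 16
  a = z  =>  a = 7
  return x = 16

Answer: 16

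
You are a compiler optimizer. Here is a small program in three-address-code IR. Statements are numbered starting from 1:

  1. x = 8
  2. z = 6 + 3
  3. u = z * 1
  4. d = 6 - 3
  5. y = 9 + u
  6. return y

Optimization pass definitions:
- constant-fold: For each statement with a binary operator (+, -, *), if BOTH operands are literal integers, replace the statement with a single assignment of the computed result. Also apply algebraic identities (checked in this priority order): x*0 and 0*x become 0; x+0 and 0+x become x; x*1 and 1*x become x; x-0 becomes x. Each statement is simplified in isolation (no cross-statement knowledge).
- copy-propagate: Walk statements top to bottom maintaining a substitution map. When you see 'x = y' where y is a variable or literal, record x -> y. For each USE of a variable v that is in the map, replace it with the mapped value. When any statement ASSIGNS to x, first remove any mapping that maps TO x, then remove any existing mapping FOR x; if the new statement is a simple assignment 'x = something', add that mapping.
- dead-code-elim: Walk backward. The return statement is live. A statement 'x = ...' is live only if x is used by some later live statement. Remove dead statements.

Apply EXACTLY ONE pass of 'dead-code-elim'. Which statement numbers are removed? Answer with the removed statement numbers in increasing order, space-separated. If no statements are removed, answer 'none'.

Answer: 1 4

Derivation:
Backward liveness scan:
Stmt 1 'x = 8': DEAD (x not in live set [])
Stmt 2 'z = 6 + 3': KEEP (z is live); live-in = []
Stmt 3 'u = z * 1': KEEP (u is live); live-in = ['z']
Stmt 4 'd = 6 - 3': DEAD (d not in live set ['u'])
Stmt 5 'y = 9 + u': KEEP (y is live); live-in = ['u']
Stmt 6 'return y': KEEP (return); live-in = ['y']
Removed statement numbers: [1, 4]
Surviving IR:
  z = 6 + 3
  u = z * 1
  y = 9 + u
  return y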